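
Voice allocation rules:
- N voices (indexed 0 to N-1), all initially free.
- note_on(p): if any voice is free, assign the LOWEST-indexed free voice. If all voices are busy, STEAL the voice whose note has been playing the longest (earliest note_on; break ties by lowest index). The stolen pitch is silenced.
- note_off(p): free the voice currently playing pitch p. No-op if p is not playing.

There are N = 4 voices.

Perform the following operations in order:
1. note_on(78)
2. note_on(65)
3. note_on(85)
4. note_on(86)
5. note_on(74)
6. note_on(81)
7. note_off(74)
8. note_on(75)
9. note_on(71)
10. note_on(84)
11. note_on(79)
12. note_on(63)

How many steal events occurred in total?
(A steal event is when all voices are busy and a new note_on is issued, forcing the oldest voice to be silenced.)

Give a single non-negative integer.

Answer: 6

Derivation:
Op 1: note_on(78): voice 0 is free -> assigned | voices=[78 - - -]
Op 2: note_on(65): voice 1 is free -> assigned | voices=[78 65 - -]
Op 3: note_on(85): voice 2 is free -> assigned | voices=[78 65 85 -]
Op 4: note_on(86): voice 3 is free -> assigned | voices=[78 65 85 86]
Op 5: note_on(74): all voices busy, STEAL voice 0 (pitch 78, oldest) -> assign | voices=[74 65 85 86]
Op 6: note_on(81): all voices busy, STEAL voice 1 (pitch 65, oldest) -> assign | voices=[74 81 85 86]
Op 7: note_off(74): free voice 0 | voices=[- 81 85 86]
Op 8: note_on(75): voice 0 is free -> assigned | voices=[75 81 85 86]
Op 9: note_on(71): all voices busy, STEAL voice 2 (pitch 85, oldest) -> assign | voices=[75 81 71 86]
Op 10: note_on(84): all voices busy, STEAL voice 3 (pitch 86, oldest) -> assign | voices=[75 81 71 84]
Op 11: note_on(79): all voices busy, STEAL voice 1 (pitch 81, oldest) -> assign | voices=[75 79 71 84]
Op 12: note_on(63): all voices busy, STEAL voice 0 (pitch 75, oldest) -> assign | voices=[63 79 71 84]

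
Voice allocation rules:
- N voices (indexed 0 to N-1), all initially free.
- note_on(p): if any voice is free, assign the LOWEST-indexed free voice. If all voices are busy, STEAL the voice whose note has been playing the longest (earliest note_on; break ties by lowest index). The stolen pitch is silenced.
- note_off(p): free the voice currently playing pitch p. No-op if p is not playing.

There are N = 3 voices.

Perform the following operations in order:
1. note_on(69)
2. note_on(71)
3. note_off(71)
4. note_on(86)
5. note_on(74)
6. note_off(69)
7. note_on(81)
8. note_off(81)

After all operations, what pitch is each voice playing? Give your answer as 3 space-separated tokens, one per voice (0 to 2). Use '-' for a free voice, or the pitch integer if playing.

Answer: - 86 74

Derivation:
Op 1: note_on(69): voice 0 is free -> assigned | voices=[69 - -]
Op 2: note_on(71): voice 1 is free -> assigned | voices=[69 71 -]
Op 3: note_off(71): free voice 1 | voices=[69 - -]
Op 4: note_on(86): voice 1 is free -> assigned | voices=[69 86 -]
Op 5: note_on(74): voice 2 is free -> assigned | voices=[69 86 74]
Op 6: note_off(69): free voice 0 | voices=[- 86 74]
Op 7: note_on(81): voice 0 is free -> assigned | voices=[81 86 74]
Op 8: note_off(81): free voice 0 | voices=[- 86 74]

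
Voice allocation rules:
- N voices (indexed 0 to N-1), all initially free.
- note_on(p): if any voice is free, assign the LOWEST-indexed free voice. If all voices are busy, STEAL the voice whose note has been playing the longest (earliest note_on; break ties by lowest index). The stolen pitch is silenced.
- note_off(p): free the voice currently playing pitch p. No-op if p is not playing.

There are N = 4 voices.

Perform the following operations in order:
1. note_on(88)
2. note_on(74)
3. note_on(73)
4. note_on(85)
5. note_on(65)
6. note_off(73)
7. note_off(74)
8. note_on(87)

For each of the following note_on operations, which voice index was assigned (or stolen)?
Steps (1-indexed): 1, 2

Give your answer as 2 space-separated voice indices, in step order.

Op 1: note_on(88): voice 0 is free -> assigned | voices=[88 - - -]
Op 2: note_on(74): voice 1 is free -> assigned | voices=[88 74 - -]
Op 3: note_on(73): voice 2 is free -> assigned | voices=[88 74 73 -]
Op 4: note_on(85): voice 3 is free -> assigned | voices=[88 74 73 85]
Op 5: note_on(65): all voices busy, STEAL voice 0 (pitch 88, oldest) -> assign | voices=[65 74 73 85]
Op 6: note_off(73): free voice 2 | voices=[65 74 - 85]
Op 7: note_off(74): free voice 1 | voices=[65 - - 85]
Op 8: note_on(87): voice 1 is free -> assigned | voices=[65 87 - 85]

Answer: 0 1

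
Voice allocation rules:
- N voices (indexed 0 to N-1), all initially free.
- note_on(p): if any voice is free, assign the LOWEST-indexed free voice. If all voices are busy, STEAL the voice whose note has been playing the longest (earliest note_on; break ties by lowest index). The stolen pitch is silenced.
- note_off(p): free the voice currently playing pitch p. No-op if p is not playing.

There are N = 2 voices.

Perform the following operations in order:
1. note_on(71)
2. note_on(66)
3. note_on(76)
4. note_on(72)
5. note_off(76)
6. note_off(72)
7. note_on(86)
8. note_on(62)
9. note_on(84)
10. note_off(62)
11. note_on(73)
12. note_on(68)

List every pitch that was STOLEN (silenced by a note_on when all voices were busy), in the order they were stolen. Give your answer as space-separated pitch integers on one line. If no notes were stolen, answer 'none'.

Op 1: note_on(71): voice 0 is free -> assigned | voices=[71 -]
Op 2: note_on(66): voice 1 is free -> assigned | voices=[71 66]
Op 3: note_on(76): all voices busy, STEAL voice 0 (pitch 71, oldest) -> assign | voices=[76 66]
Op 4: note_on(72): all voices busy, STEAL voice 1 (pitch 66, oldest) -> assign | voices=[76 72]
Op 5: note_off(76): free voice 0 | voices=[- 72]
Op 6: note_off(72): free voice 1 | voices=[- -]
Op 7: note_on(86): voice 0 is free -> assigned | voices=[86 -]
Op 8: note_on(62): voice 1 is free -> assigned | voices=[86 62]
Op 9: note_on(84): all voices busy, STEAL voice 0 (pitch 86, oldest) -> assign | voices=[84 62]
Op 10: note_off(62): free voice 1 | voices=[84 -]
Op 11: note_on(73): voice 1 is free -> assigned | voices=[84 73]
Op 12: note_on(68): all voices busy, STEAL voice 0 (pitch 84, oldest) -> assign | voices=[68 73]

Answer: 71 66 86 84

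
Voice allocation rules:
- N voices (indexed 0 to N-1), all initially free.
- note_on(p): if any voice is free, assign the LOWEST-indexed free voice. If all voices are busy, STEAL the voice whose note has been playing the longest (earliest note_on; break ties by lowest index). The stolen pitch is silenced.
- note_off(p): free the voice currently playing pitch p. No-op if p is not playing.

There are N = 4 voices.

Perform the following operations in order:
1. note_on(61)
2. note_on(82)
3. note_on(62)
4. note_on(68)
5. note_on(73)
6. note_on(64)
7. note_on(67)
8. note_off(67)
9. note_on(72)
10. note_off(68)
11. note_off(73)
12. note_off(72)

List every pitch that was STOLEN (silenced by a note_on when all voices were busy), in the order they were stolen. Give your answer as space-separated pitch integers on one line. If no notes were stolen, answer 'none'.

Answer: 61 82 62

Derivation:
Op 1: note_on(61): voice 0 is free -> assigned | voices=[61 - - -]
Op 2: note_on(82): voice 1 is free -> assigned | voices=[61 82 - -]
Op 3: note_on(62): voice 2 is free -> assigned | voices=[61 82 62 -]
Op 4: note_on(68): voice 3 is free -> assigned | voices=[61 82 62 68]
Op 5: note_on(73): all voices busy, STEAL voice 0 (pitch 61, oldest) -> assign | voices=[73 82 62 68]
Op 6: note_on(64): all voices busy, STEAL voice 1 (pitch 82, oldest) -> assign | voices=[73 64 62 68]
Op 7: note_on(67): all voices busy, STEAL voice 2 (pitch 62, oldest) -> assign | voices=[73 64 67 68]
Op 8: note_off(67): free voice 2 | voices=[73 64 - 68]
Op 9: note_on(72): voice 2 is free -> assigned | voices=[73 64 72 68]
Op 10: note_off(68): free voice 3 | voices=[73 64 72 -]
Op 11: note_off(73): free voice 0 | voices=[- 64 72 -]
Op 12: note_off(72): free voice 2 | voices=[- 64 - -]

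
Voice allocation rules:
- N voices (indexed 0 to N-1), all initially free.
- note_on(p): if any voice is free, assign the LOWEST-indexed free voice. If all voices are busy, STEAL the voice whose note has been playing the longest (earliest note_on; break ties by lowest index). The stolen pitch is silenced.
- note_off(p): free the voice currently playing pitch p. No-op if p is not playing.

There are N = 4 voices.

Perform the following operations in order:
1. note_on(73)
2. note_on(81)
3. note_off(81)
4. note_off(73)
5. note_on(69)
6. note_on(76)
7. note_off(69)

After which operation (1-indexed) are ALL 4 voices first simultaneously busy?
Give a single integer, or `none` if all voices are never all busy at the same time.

Op 1: note_on(73): voice 0 is free -> assigned | voices=[73 - - -]
Op 2: note_on(81): voice 1 is free -> assigned | voices=[73 81 - -]
Op 3: note_off(81): free voice 1 | voices=[73 - - -]
Op 4: note_off(73): free voice 0 | voices=[- - - -]
Op 5: note_on(69): voice 0 is free -> assigned | voices=[69 - - -]
Op 6: note_on(76): voice 1 is free -> assigned | voices=[69 76 - -]
Op 7: note_off(69): free voice 0 | voices=[- 76 - -]

Answer: none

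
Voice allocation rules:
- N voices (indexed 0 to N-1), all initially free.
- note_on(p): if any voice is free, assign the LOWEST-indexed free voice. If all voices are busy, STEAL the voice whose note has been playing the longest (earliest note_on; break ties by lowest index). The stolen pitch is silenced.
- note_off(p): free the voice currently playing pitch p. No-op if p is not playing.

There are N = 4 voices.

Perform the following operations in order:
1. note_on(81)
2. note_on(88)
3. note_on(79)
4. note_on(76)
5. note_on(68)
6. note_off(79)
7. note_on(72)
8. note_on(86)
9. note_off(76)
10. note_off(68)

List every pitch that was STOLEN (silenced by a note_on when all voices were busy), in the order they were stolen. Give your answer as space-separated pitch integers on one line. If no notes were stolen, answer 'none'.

Op 1: note_on(81): voice 0 is free -> assigned | voices=[81 - - -]
Op 2: note_on(88): voice 1 is free -> assigned | voices=[81 88 - -]
Op 3: note_on(79): voice 2 is free -> assigned | voices=[81 88 79 -]
Op 4: note_on(76): voice 3 is free -> assigned | voices=[81 88 79 76]
Op 5: note_on(68): all voices busy, STEAL voice 0 (pitch 81, oldest) -> assign | voices=[68 88 79 76]
Op 6: note_off(79): free voice 2 | voices=[68 88 - 76]
Op 7: note_on(72): voice 2 is free -> assigned | voices=[68 88 72 76]
Op 8: note_on(86): all voices busy, STEAL voice 1 (pitch 88, oldest) -> assign | voices=[68 86 72 76]
Op 9: note_off(76): free voice 3 | voices=[68 86 72 -]
Op 10: note_off(68): free voice 0 | voices=[- 86 72 -]

Answer: 81 88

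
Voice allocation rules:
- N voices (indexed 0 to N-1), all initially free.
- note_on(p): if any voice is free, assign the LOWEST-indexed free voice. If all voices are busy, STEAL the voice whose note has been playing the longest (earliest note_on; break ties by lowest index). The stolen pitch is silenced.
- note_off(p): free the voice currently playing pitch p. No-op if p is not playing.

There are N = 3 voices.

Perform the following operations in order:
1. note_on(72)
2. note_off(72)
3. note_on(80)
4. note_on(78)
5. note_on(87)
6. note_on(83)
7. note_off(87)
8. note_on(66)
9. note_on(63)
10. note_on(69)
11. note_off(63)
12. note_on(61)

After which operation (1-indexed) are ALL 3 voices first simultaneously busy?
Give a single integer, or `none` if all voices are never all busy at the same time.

Answer: 5

Derivation:
Op 1: note_on(72): voice 0 is free -> assigned | voices=[72 - -]
Op 2: note_off(72): free voice 0 | voices=[- - -]
Op 3: note_on(80): voice 0 is free -> assigned | voices=[80 - -]
Op 4: note_on(78): voice 1 is free -> assigned | voices=[80 78 -]
Op 5: note_on(87): voice 2 is free -> assigned | voices=[80 78 87]
Op 6: note_on(83): all voices busy, STEAL voice 0 (pitch 80, oldest) -> assign | voices=[83 78 87]
Op 7: note_off(87): free voice 2 | voices=[83 78 -]
Op 8: note_on(66): voice 2 is free -> assigned | voices=[83 78 66]
Op 9: note_on(63): all voices busy, STEAL voice 1 (pitch 78, oldest) -> assign | voices=[83 63 66]
Op 10: note_on(69): all voices busy, STEAL voice 0 (pitch 83, oldest) -> assign | voices=[69 63 66]
Op 11: note_off(63): free voice 1 | voices=[69 - 66]
Op 12: note_on(61): voice 1 is free -> assigned | voices=[69 61 66]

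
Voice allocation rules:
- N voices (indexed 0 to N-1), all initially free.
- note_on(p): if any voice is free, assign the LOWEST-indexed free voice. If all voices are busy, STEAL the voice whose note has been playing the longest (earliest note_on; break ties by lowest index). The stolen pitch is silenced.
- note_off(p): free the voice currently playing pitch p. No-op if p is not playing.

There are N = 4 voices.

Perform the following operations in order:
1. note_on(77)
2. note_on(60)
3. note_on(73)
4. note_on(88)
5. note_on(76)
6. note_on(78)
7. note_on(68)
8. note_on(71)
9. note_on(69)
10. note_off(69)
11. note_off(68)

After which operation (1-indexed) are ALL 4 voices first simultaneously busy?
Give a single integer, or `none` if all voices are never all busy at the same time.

Answer: 4

Derivation:
Op 1: note_on(77): voice 0 is free -> assigned | voices=[77 - - -]
Op 2: note_on(60): voice 1 is free -> assigned | voices=[77 60 - -]
Op 3: note_on(73): voice 2 is free -> assigned | voices=[77 60 73 -]
Op 4: note_on(88): voice 3 is free -> assigned | voices=[77 60 73 88]
Op 5: note_on(76): all voices busy, STEAL voice 0 (pitch 77, oldest) -> assign | voices=[76 60 73 88]
Op 6: note_on(78): all voices busy, STEAL voice 1 (pitch 60, oldest) -> assign | voices=[76 78 73 88]
Op 7: note_on(68): all voices busy, STEAL voice 2 (pitch 73, oldest) -> assign | voices=[76 78 68 88]
Op 8: note_on(71): all voices busy, STEAL voice 3 (pitch 88, oldest) -> assign | voices=[76 78 68 71]
Op 9: note_on(69): all voices busy, STEAL voice 0 (pitch 76, oldest) -> assign | voices=[69 78 68 71]
Op 10: note_off(69): free voice 0 | voices=[- 78 68 71]
Op 11: note_off(68): free voice 2 | voices=[- 78 - 71]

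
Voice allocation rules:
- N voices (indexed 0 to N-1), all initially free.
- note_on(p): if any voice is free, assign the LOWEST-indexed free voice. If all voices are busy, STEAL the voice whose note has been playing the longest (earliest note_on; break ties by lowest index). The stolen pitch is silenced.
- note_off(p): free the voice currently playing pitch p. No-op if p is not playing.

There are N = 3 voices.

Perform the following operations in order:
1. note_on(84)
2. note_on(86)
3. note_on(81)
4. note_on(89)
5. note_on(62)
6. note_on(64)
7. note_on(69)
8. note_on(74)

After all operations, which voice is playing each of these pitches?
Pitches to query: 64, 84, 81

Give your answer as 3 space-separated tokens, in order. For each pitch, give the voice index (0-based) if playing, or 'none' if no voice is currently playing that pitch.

Answer: 2 none none

Derivation:
Op 1: note_on(84): voice 0 is free -> assigned | voices=[84 - -]
Op 2: note_on(86): voice 1 is free -> assigned | voices=[84 86 -]
Op 3: note_on(81): voice 2 is free -> assigned | voices=[84 86 81]
Op 4: note_on(89): all voices busy, STEAL voice 0 (pitch 84, oldest) -> assign | voices=[89 86 81]
Op 5: note_on(62): all voices busy, STEAL voice 1 (pitch 86, oldest) -> assign | voices=[89 62 81]
Op 6: note_on(64): all voices busy, STEAL voice 2 (pitch 81, oldest) -> assign | voices=[89 62 64]
Op 7: note_on(69): all voices busy, STEAL voice 0 (pitch 89, oldest) -> assign | voices=[69 62 64]
Op 8: note_on(74): all voices busy, STEAL voice 1 (pitch 62, oldest) -> assign | voices=[69 74 64]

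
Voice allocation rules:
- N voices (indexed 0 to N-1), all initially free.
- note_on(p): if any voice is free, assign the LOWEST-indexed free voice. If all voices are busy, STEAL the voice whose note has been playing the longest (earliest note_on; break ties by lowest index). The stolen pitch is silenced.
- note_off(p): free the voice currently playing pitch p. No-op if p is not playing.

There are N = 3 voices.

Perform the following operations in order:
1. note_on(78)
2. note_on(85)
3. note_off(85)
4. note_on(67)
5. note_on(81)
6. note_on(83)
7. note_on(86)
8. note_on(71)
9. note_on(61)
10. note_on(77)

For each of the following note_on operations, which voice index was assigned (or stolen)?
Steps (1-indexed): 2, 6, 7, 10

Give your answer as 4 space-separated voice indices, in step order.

Answer: 1 0 1 1

Derivation:
Op 1: note_on(78): voice 0 is free -> assigned | voices=[78 - -]
Op 2: note_on(85): voice 1 is free -> assigned | voices=[78 85 -]
Op 3: note_off(85): free voice 1 | voices=[78 - -]
Op 4: note_on(67): voice 1 is free -> assigned | voices=[78 67 -]
Op 5: note_on(81): voice 2 is free -> assigned | voices=[78 67 81]
Op 6: note_on(83): all voices busy, STEAL voice 0 (pitch 78, oldest) -> assign | voices=[83 67 81]
Op 7: note_on(86): all voices busy, STEAL voice 1 (pitch 67, oldest) -> assign | voices=[83 86 81]
Op 8: note_on(71): all voices busy, STEAL voice 2 (pitch 81, oldest) -> assign | voices=[83 86 71]
Op 9: note_on(61): all voices busy, STEAL voice 0 (pitch 83, oldest) -> assign | voices=[61 86 71]
Op 10: note_on(77): all voices busy, STEAL voice 1 (pitch 86, oldest) -> assign | voices=[61 77 71]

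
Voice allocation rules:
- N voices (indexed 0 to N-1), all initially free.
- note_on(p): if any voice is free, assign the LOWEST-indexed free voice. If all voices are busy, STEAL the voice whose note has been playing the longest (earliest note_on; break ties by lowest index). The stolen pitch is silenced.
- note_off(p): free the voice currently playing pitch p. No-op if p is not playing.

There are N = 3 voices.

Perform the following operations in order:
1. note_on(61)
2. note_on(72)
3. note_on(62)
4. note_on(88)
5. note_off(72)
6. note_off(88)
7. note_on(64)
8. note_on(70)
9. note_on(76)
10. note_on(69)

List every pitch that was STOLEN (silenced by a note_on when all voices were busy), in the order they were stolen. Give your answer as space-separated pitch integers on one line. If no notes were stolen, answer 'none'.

Answer: 61 62 64

Derivation:
Op 1: note_on(61): voice 0 is free -> assigned | voices=[61 - -]
Op 2: note_on(72): voice 1 is free -> assigned | voices=[61 72 -]
Op 3: note_on(62): voice 2 is free -> assigned | voices=[61 72 62]
Op 4: note_on(88): all voices busy, STEAL voice 0 (pitch 61, oldest) -> assign | voices=[88 72 62]
Op 5: note_off(72): free voice 1 | voices=[88 - 62]
Op 6: note_off(88): free voice 0 | voices=[- - 62]
Op 7: note_on(64): voice 0 is free -> assigned | voices=[64 - 62]
Op 8: note_on(70): voice 1 is free -> assigned | voices=[64 70 62]
Op 9: note_on(76): all voices busy, STEAL voice 2 (pitch 62, oldest) -> assign | voices=[64 70 76]
Op 10: note_on(69): all voices busy, STEAL voice 0 (pitch 64, oldest) -> assign | voices=[69 70 76]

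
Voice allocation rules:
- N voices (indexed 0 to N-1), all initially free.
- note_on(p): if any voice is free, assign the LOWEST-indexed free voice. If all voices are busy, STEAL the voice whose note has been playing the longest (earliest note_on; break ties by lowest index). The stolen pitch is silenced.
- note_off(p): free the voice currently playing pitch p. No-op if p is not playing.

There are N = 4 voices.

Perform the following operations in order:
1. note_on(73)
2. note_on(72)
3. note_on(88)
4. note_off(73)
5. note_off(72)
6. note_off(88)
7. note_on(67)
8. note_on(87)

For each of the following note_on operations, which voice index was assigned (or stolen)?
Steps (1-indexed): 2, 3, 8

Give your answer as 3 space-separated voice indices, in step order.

Op 1: note_on(73): voice 0 is free -> assigned | voices=[73 - - -]
Op 2: note_on(72): voice 1 is free -> assigned | voices=[73 72 - -]
Op 3: note_on(88): voice 2 is free -> assigned | voices=[73 72 88 -]
Op 4: note_off(73): free voice 0 | voices=[- 72 88 -]
Op 5: note_off(72): free voice 1 | voices=[- - 88 -]
Op 6: note_off(88): free voice 2 | voices=[- - - -]
Op 7: note_on(67): voice 0 is free -> assigned | voices=[67 - - -]
Op 8: note_on(87): voice 1 is free -> assigned | voices=[67 87 - -]

Answer: 1 2 1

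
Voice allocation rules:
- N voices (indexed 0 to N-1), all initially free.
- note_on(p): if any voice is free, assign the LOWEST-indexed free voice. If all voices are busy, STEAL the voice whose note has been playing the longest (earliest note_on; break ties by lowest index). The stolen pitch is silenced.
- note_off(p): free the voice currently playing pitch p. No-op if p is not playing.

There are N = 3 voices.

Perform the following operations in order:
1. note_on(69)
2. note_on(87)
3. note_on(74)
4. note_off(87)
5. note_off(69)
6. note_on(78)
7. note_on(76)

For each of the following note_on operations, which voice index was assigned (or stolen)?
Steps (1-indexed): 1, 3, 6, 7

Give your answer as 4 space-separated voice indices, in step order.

Op 1: note_on(69): voice 0 is free -> assigned | voices=[69 - -]
Op 2: note_on(87): voice 1 is free -> assigned | voices=[69 87 -]
Op 3: note_on(74): voice 2 is free -> assigned | voices=[69 87 74]
Op 4: note_off(87): free voice 1 | voices=[69 - 74]
Op 5: note_off(69): free voice 0 | voices=[- - 74]
Op 6: note_on(78): voice 0 is free -> assigned | voices=[78 - 74]
Op 7: note_on(76): voice 1 is free -> assigned | voices=[78 76 74]

Answer: 0 2 0 1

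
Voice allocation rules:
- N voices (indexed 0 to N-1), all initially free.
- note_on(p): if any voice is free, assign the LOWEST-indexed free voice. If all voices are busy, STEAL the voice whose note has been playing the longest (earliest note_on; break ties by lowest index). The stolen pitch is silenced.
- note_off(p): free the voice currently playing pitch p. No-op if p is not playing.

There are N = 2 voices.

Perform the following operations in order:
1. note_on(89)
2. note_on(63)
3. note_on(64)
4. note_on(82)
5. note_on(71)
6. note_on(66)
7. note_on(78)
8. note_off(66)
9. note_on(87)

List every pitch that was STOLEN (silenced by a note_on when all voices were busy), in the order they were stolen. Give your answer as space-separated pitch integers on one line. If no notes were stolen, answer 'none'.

Op 1: note_on(89): voice 0 is free -> assigned | voices=[89 -]
Op 2: note_on(63): voice 1 is free -> assigned | voices=[89 63]
Op 3: note_on(64): all voices busy, STEAL voice 0 (pitch 89, oldest) -> assign | voices=[64 63]
Op 4: note_on(82): all voices busy, STEAL voice 1 (pitch 63, oldest) -> assign | voices=[64 82]
Op 5: note_on(71): all voices busy, STEAL voice 0 (pitch 64, oldest) -> assign | voices=[71 82]
Op 6: note_on(66): all voices busy, STEAL voice 1 (pitch 82, oldest) -> assign | voices=[71 66]
Op 7: note_on(78): all voices busy, STEAL voice 0 (pitch 71, oldest) -> assign | voices=[78 66]
Op 8: note_off(66): free voice 1 | voices=[78 -]
Op 9: note_on(87): voice 1 is free -> assigned | voices=[78 87]

Answer: 89 63 64 82 71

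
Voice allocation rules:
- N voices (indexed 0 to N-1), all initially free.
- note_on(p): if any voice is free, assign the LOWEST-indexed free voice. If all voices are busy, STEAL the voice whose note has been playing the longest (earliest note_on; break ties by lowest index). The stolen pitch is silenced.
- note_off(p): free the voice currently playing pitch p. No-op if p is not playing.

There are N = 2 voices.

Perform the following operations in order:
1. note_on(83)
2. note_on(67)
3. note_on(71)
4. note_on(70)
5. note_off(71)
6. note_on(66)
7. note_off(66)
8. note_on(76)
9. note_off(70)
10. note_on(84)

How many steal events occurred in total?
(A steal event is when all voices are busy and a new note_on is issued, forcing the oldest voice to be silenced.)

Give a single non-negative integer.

Op 1: note_on(83): voice 0 is free -> assigned | voices=[83 -]
Op 2: note_on(67): voice 1 is free -> assigned | voices=[83 67]
Op 3: note_on(71): all voices busy, STEAL voice 0 (pitch 83, oldest) -> assign | voices=[71 67]
Op 4: note_on(70): all voices busy, STEAL voice 1 (pitch 67, oldest) -> assign | voices=[71 70]
Op 5: note_off(71): free voice 0 | voices=[- 70]
Op 6: note_on(66): voice 0 is free -> assigned | voices=[66 70]
Op 7: note_off(66): free voice 0 | voices=[- 70]
Op 8: note_on(76): voice 0 is free -> assigned | voices=[76 70]
Op 9: note_off(70): free voice 1 | voices=[76 -]
Op 10: note_on(84): voice 1 is free -> assigned | voices=[76 84]

Answer: 2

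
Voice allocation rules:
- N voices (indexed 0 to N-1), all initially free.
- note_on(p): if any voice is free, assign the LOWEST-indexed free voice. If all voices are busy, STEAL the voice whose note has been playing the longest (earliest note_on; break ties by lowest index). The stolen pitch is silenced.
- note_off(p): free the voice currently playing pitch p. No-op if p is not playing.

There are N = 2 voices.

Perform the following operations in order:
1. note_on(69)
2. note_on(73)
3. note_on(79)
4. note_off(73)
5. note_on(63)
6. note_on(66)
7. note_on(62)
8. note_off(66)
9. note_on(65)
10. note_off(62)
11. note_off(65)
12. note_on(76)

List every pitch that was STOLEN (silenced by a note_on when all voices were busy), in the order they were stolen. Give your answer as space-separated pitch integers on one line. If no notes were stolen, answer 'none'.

Answer: 69 79 63

Derivation:
Op 1: note_on(69): voice 0 is free -> assigned | voices=[69 -]
Op 2: note_on(73): voice 1 is free -> assigned | voices=[69 73]
Op 3: note_on(79): all voices busy, STEAL voice 0 (pitch 69, oldest) -> assign | voices=[79 73]
Op 4: note_off(73): free voice 1 | voices=[79 -]
Op 5: note_on(63): voice 1 is free -> assigned | voices=[79 63]
Op 6: note_on(66): all voices busy, STEAL voice 0 (pitch 79, oldest) -> assign | voices=[66 63]
Op 7: note_on(62): all voices busy, STEAL voice 1 (pitch 63, oldest) -> assign | voices=[66 62]
Op 8: note_off(66): free voice 0 | voices=[- 62]
Op 9: note_on(65): voice 0 is free -> assigned | voices=[65 62]
Op 10: note_off(62): free voice 1 | voices=[65 -]
Op 11: note_off(65): free voice 0 | voices=[- -]
Op 12: note_on(76): voice 0 is free -> assigned | voices=[76 -]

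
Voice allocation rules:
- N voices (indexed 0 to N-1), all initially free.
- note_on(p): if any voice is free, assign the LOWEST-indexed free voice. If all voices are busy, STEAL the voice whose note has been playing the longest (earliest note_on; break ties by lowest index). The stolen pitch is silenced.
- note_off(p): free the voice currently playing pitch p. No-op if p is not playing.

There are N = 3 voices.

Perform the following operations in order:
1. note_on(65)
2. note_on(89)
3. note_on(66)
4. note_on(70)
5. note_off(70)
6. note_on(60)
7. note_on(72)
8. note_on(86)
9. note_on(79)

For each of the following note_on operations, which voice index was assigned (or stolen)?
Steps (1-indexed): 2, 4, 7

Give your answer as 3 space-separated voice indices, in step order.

Op 1: note_on(65): voice 0 is free -> assigned | voices=[65 - -]
Op 2: note_on(89): voice 1 is free -> assigned | voices=[65 89 -]
Op 3: note_on(66): voice 2 is free -> assigned | voices=[65 89 66]
Op 4: note_on(70): all voices busy, STEAL voice 0 (pitch 65, oldest) -> assign | voices=[70 89 66]
Op 5: note_off(70): free voice 0 | voices=[- 89 66]
Op 6: note_on(60): voice 0 is free -> assigned | voices=[60 89 66]
Op 7: note_on(72): all voices busy, STEAL voice 1 (pitch 89, oldest) -> assign | voices=[60 72 66]
Op 8: note_on(86): all voices busy, STEAL voice 2 (pitch 66, oldest) -> assign | voices=[60 72 86]
Op 9: note_on(79): all voices busy, STEAL voice 0 (pitch 60, oldest) -> assign | voices=[79 72 86]

Answer: 1 0 1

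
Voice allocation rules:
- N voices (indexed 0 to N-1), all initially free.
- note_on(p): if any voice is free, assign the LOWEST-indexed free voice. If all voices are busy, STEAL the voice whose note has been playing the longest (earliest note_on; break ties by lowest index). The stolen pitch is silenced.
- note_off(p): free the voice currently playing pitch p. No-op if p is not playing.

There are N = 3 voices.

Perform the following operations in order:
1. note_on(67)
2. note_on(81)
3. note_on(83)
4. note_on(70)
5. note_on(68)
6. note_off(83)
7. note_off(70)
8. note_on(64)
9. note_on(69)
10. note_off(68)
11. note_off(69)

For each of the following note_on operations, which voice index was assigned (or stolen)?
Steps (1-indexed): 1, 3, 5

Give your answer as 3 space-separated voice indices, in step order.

Answer: 0 2 1

Derivation:
Op 1: note_on(67): voice 0 is free -> assigned | voices=[67 - -]
Op 2: note_on(81): voice 1 is free -> assigned | voices=[67 81 -]
Op 3: note_on(83): voice 2 is free -> assigned | voices=[67 81 83]
Op 4: note_on(70): all voices busy, STEAL voice 0 (pitch 67, oldest) -> assign | voices=[70 81 83]
Op 5: note_on(68): all voices busy, STEAL voice 1 (pitch 81, oldest) -> assign | voices=[70 68 83]
Op 6: note_off(83): free voice 2 | voices=[70 68 -]
Op 7: note_off(70): free voice 0 | voices=[- 68 -]
Op 8: note_on(64): voice 0 is free -> assigned | voices=[64 68 -]
Op 9: note_on(69): voice 2 is free -> assigned | voices=[64 68 69]
Op 10: note_off(68): free voice 1 | voices=[64 - 69]
Op 11: note_off(69): free voice 2 | voices=[64 - -]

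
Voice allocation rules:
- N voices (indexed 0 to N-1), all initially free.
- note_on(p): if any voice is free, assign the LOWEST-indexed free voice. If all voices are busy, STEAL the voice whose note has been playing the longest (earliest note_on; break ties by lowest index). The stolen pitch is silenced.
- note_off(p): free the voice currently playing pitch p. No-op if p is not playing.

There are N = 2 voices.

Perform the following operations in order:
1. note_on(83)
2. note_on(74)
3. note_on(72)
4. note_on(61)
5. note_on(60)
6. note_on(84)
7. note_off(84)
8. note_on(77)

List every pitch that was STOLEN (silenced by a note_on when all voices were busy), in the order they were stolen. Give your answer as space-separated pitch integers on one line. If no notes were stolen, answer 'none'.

Op 1: note_on(83): voice 0 is free -> assigned | voices=[83 -]
Op 2: note_on(74): voice 1 is free -> assigned | voices=[83 74]
Op 3: note_on(72): all voices busy, STEAL voice 0 (pitch 83, oldest) -> assign | voices=[72 74]
Op 4: note_on(61): all voices busy, STEAL voice 1 (pitch 74, oldest) -> assign | voices=[72 61]
Op 5: note_on(60): all voices busy, STEAL voice 0 (pitch 72, oldest) -> assign | voices=[60 61]
Op 6: note_on(84): all voices busy, STEAL voice 1 (pitch 61, oldest) -> assign | voices=[60 84]
Op 7: note_off(84): free voice 1 | voices=[60 -]
Op 8: note_on(77): voice 1 is free -> assigned | voices=[60 77]

Answer: 83 74 72 61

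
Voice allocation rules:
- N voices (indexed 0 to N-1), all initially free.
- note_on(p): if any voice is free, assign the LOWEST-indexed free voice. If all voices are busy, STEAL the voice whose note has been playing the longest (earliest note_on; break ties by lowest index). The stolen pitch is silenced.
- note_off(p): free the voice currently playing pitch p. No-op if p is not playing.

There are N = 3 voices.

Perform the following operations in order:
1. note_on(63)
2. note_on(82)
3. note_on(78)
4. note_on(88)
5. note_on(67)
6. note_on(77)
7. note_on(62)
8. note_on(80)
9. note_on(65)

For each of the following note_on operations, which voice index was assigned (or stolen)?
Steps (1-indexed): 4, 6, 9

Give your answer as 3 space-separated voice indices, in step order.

Answer: 0 2 2

Derivation:
Op 1: note_on(63): voice 0 is free -> assigned | voices=[63 - -]
Op 2: note_on(82): voice 1 is free -> assigned | voices=[63 82 -]
Op 3: note_on(78): voice 2 is free -> assigned | voices=[63 82 78]
Op 4: note_on(88): all voices busy, STEAL voice 0 (pitch 63, oldest) -> assign | voices=[88 82 78]
Op 5: note_on(67): all voices busy, STEAL voice 1 (pitch 82, oldest) -> assign | voices=[88 67 78]
Op 6: note_on(77): all voices busy, STEAL voice 2 (pitch 78, oldest) -> assign | voices=[88 67 77]
Op 7: note_on(62): all voices busy, STEAL voice 0 (pitch 88, oldest) -> assign | voices=[62 67 77]
Op 8: note_on(80): all voices busy, STEAL voice 1 (pitch 67, oldest) -> assign | voices=[62 80 77]
Op 9: note_on(65): all voices busy, STEAL voice 2 (pitch 77, oldest) -> assign | voices=[62 80 65]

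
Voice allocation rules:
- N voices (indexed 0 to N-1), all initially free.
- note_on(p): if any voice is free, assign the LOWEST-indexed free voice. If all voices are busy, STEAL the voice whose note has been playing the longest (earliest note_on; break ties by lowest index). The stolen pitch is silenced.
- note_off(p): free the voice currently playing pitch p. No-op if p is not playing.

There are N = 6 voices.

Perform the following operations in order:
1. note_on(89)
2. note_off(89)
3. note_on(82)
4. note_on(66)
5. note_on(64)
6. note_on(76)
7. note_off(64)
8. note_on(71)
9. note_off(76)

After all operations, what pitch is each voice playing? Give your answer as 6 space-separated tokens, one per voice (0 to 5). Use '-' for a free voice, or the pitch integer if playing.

Answer: 82 66 71 - - -

Derivation:
Op 1: note_on(89): voice 0 is free -> assigned | voices=[89 - - - - -]
Op 2: note_off(89): free voice 0 | voices=[- - - - - -]
Op 3: note_on(82): voice 0 is free -> assigned | voices=[82 - - - - -]
Op 4: note_on(66): voice 1 is free -> assigned | voices=[82 66 - - - -]
Op 5: note_on(64): voice 2 is free -> assigned | voices=[82 66 64 - - -]
Op 6: note_on(76): voice 3 is free -> assigned | voices=[82 66 64 76 - -]
Op 7: note_off(64): free voice 2 | voices=[82 66 - 76 - -]
Op 8: note_on(71): voice 2 is free -> assigned | voices=[82 66 71 76 - -]
Op 9: note_off(76): free voice 3 | voices=[82 66 71 - - -]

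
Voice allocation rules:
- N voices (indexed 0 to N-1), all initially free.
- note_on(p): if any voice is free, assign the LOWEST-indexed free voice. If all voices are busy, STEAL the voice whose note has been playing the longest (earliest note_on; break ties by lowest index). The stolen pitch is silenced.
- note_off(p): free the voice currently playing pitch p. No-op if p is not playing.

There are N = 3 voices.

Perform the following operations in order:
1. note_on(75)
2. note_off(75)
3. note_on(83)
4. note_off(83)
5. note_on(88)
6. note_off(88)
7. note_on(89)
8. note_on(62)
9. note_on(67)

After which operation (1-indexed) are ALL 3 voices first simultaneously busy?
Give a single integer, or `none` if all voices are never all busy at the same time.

Op 1: note_on(75): voice 0 is free -> assigned | voices=[75 - -]
Op 2: note_off(75): free voice 0 | voices=[- - -]
Op 3: note_on(83): voice 0 is free -> assigned | voices=[83 - -]
Op 4: note_off(83): free voice 0 | voices=[- - -]
Op 5: note_on(88): voice 0 is free -> assigned | voices=[88 - -]
Op 6: note_off(88): free voice 0 | voices=[- - -]
Op 7: note_on(89): voice 0 is free -> assigned | voices=[89 - -]
Op 8: note_on(62): voice 1 is free -> assigned | voices=[89 62 -]
Op 9: note_on(67): voice 2 is free -> assigned | voices=[89 62 67]

Answer: 9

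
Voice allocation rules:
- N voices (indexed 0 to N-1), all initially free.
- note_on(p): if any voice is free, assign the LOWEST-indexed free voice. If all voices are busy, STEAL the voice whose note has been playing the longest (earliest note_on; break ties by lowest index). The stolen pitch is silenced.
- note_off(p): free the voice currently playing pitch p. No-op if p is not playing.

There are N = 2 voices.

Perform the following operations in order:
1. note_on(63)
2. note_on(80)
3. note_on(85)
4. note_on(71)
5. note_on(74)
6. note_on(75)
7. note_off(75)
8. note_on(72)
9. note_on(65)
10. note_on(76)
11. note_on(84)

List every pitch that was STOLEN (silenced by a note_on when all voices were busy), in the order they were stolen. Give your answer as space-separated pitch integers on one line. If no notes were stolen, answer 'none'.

Answer: 63 80 85 71 74 72 65

Derivation:
Op 1: note_on(63): voice 0 is free -> assigned | voices=[63 -]
Op 2: note_on(80): voice 1 is free -> assigned | voices=[63 80]
Op 3: note_on(85): all voices busy, STEAL voice 0 (pitch 63, oldest) -> assign | voices=[85 80]
Op 4: note_on(71): all voices busy, STEAL voice 1 (pitch 80, oldest) -> assign | voices=[85 71]
Op 5: note_on(74): all voices busy, STEAL voice 0 (pitch 85, oldest) -> assign | voices=[74 71]
Op 6: note_on(75): all voices busy, STEAL voice 1 (pitch 71, oldest) -> assign | voices=[74 75]
Op 7: note_off(75): free voice 1 | voices=[74 -]
Op 8: note_on(72): voice 1 is free -> assigned | voices=[74 72]
Op 9: note_on(65): all voices busy, STEAL voice 0 (pitch 74, oldest) -> assign | voices=[65 72]
Op 10: note_on(76): all voices busy, STEAL voice 1 (pitch 72, oldest) -> assign | voices=[65 76]
Op 11: note_on(84): all voices busy, STEAL voice 0 (pitch 65, oldest) -> assign | voices=[84 76]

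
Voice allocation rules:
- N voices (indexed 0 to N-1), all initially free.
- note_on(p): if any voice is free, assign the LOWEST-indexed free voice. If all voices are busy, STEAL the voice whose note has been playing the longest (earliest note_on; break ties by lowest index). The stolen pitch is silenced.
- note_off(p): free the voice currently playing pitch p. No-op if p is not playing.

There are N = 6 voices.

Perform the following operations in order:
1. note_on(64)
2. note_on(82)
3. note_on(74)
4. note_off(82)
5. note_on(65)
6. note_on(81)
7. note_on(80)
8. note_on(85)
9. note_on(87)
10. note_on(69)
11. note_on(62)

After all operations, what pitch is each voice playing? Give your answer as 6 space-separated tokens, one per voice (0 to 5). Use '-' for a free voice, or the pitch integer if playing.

Answer: 87 62 69 81 80 85

Derivation:
Op 1: note_on(64): voice 0 is free -> assigned | voices=[64 - - - - -]
Op 2: note_on(82): voice 1 is free -> assigned | voices=[64 82 - - - -]
Op 3: note_on(74): voice 2 is free -> assigned | voices=[64 82 74 - - -]
Op 4: note_off(82): free voice 1 | voices=[64 - 74 - - -]
Op 5: note_on(65): voice 1 is free -> assigned | voices=[64 65 74 - - -]
Op 6: note_on(81): voice 3 is free -> assigned | voices=[64 65 74 81 - -]
Op 7: note_on(80): voice 4 is free -> assigned | voices=[64 65 74 81 80 -]
Op 8: note_on(85): voice 5 is free -> assigned | voices=[64 65 74 81 80 85]
Op 9: note_on(87): all voices busy, STEAL voice 0 (pitch 64, oldest) -> assign | voices=[87 65 74 81 80 85]
Op 10: note_on(69): all voices busy, STEAL voice 2 (pitch 74, oldest) -> assign | voices=[87 65 69 81 80 85]
Op 11: note_on(62): all voices busy, STEAL voice 1 (pitch 65, oldest) -> assign | voices=[87 62 69 81 80 85]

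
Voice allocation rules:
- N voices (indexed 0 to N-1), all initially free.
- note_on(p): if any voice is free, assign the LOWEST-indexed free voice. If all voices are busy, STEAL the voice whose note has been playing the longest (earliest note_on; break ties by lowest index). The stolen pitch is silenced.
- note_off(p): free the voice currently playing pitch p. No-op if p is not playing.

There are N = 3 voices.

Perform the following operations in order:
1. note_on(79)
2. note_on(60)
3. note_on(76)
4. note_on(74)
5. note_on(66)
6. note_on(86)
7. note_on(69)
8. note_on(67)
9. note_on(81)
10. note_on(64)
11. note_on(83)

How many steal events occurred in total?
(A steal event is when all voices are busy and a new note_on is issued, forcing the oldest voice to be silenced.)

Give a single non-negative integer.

Answer: 8

Derivation:
Op 1: note_on(79): voice 0 is free -> assigned | voices=[79 - -]
Op 2: note_on(60): voice 1 is free -> assigned | voices=[79 60 -]
Op 3: note_on(76): voice 2 is free -> assigned | voices=[79 60 76]
Op 4: note_on(74): all voices busy, STEAL voice 0 (pitch 79, oldest) -> assign | voices=[74 60 76]
Op 5: note_on(66): all voices busy, STEAL voice 1 (pitch 60, oldest) -> assign | voices=[74 66 76]
Op 6: note_on(86): all voices busy, STEAL voice 2 (pitch 76, oldest) -> assign | voices=[74 66 86]
Op 7: note_on(69): all voices busy, STEAL voice 0 (pitch 74, oldest) -> assign | voices=[69 66 86]
Op 8: note_on(67): all voices busy, STEAL voice 1 (pitch 66, oldest) -> assign | voices=[69 67 86]
Op 9: note_on(81): all voices busy, STEAL voice 2 (pitch 86, oldest) -> assign | voices=[69 67 81]
Op 10: note_on(64): all voices busy, STEAL voice 0 (pitch 69, oldest) -> assign | voices=[64 67 81]
Op 11: note_on(83): all voices busy, STEAL voice 1 (pitch 67, oldest) -> assign | voices=[64 83 81]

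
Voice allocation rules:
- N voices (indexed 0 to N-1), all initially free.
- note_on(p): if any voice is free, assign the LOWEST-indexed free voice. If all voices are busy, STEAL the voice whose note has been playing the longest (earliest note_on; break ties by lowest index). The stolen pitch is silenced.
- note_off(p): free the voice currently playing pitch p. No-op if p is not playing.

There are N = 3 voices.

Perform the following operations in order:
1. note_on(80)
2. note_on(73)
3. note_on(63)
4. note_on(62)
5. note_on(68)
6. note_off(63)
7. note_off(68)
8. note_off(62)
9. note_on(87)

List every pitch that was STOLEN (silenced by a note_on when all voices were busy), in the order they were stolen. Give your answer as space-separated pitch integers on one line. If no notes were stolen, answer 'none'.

Op 1: note_on(80): voice 0 is free -> assigned | voices=[80 - -]
Op 2: note_on(73): voice 1 is free -> assigned | voices=[80 73 -]
Op 3: note_on(63): voice 2 is free -> assigned | voices=[80 73 63]
Op 4: note_on(62): all voices busy, STEAL voice 0 (pitch 80, oldest) -> assign | voices=[62 73 63]
Op 5: note_on(68): all voices busy, STEAL voice 1 (pitch 73, oldest) -> assign | voices=[62 68 63]
Op 6: note_off(63): free voice 2 | voices=[62 68 -]
Op 7: note_off(68): free voice 1 | voices=[62 - -]
Op 8: note_off(62): free voice 0 | voices=[- - -]
Op 9: note_on(87): voice 0 is free -> assigned | voices=[87 - -]

Answer: 80 73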